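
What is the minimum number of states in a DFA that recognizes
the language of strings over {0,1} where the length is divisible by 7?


States track (length) mod 7.
Need 7 states: one per remainder 0..6; accept = remainder 0.

7


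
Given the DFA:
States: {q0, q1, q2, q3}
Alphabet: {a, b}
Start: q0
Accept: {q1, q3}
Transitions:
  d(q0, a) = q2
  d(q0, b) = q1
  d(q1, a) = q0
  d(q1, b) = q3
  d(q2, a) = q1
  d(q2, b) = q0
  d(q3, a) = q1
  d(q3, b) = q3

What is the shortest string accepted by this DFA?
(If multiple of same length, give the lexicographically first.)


BFS by string length (lex-first path to each state shown):
  len 0: q0<-""
  len 1: q1<-"b", q2<-"a"
Found accept state at length 1.

"b"


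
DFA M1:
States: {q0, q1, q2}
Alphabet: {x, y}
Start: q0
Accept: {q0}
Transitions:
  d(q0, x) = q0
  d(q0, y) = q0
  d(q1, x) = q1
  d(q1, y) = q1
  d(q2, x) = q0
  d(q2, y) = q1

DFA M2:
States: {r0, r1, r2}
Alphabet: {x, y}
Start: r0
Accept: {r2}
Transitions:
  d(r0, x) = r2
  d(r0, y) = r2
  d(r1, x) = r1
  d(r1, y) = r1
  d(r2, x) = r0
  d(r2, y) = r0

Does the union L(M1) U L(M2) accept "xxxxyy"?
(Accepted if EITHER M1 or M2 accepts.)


M1: final=q0 accepted=True
M2: final=r0 accepted=False

Yes, union accepts


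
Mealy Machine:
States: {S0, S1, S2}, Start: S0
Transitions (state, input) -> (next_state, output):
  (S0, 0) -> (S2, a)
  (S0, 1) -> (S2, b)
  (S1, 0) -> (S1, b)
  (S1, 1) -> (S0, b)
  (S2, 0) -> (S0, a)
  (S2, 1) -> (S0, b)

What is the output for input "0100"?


Step-by-step:
  (S0, 0) -> (S2, a)
  (S2, 1) -> (S0, b)
  (S0, 0) -> (S2, a)
  (S2, 0) -> (S0, a)

"abaa"


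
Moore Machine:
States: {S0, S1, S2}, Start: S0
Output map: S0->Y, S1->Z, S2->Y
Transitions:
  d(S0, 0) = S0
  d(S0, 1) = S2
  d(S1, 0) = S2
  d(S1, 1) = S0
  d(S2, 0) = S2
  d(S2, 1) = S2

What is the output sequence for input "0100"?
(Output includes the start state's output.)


Start: S0 (output Y)
  --0--> S0 (output Y)
  --1--> S2 (output Y)
  --0--> S2 (output Y)
  --0--> S2 (output Y)

"YYYYY"


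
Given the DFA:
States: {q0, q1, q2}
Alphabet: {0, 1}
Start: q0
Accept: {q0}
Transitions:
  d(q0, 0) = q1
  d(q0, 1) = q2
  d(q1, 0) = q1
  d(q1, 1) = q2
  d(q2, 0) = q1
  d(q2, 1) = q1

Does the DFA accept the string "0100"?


Trace: q0 -> q1 -> q2 -> q1 -> q1
Final state: q1
Accept states: {q0}

No, rejected (final state q1 is not an accept state)


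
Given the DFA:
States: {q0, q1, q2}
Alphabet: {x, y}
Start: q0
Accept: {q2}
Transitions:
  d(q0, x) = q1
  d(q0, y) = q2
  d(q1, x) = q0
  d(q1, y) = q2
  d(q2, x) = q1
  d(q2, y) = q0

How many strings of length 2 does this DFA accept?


Enumerating all length-2 strings:
  "xx" -> q0 [reject]
  "xy" -> q2 [accept]
  "yx" -> q1 [reject]
  "yy" -> q0 [reject]

1 out of 4


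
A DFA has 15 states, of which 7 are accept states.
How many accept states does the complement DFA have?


Complement swaps accept and non-accept states.
15 - 7 = 8

8


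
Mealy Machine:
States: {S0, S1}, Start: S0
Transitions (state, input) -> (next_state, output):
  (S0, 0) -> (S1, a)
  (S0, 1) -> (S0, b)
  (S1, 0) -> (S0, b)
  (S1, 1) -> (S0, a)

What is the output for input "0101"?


Step-by-step:
  (S0, 0) -> (S1, a)
  (S1, 1) -> (S0, a)
  (S0, 0) -> (S1, a)
  (S1, 1) -> (S0, a)

"aaaa"


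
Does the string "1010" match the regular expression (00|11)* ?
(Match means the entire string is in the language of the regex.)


|string| = 4; first = '1'; last = '0'

No, "1010" does not match (00|11)*


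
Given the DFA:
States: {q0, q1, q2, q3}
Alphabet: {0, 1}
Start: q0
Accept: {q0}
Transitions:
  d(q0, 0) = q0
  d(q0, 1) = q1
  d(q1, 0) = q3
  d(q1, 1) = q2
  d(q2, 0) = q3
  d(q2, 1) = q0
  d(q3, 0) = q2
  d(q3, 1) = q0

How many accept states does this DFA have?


Accept states listed: {q0}
Counting: q0(1)

1


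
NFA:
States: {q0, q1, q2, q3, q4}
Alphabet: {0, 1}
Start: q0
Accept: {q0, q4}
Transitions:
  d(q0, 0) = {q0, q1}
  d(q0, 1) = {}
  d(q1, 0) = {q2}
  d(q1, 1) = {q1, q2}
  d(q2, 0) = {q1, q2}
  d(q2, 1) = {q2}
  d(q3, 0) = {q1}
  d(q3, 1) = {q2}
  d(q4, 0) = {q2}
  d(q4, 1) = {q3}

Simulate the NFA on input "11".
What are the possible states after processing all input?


Start: {q0}
  --1--> {}
  --1--> {}

{} (empty set, no valid transitions)


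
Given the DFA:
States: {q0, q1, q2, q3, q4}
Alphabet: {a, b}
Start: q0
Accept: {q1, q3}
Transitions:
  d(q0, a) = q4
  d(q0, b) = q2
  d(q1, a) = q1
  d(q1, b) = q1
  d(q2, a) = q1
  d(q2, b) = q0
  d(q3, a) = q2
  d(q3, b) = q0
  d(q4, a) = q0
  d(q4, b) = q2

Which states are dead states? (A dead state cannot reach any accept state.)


Forward reachability from each state:
  q0 -> reaches accept state q1 (live)
  q1 -> reaches accept state q1 (live)
  q2 -> reaches accept state q1 (live)
  q3 -> reaches accept state q1 (live)
  q4 -> reaches accept state q1 (live)

None (all states can reach an accept state)


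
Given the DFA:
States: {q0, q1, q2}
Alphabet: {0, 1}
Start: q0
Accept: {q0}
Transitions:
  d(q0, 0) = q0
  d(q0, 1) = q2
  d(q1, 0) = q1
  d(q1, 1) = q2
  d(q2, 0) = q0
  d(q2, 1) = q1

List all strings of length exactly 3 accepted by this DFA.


All strings of length 3: 8 total
Accepted: 3

"000", "010", "100"


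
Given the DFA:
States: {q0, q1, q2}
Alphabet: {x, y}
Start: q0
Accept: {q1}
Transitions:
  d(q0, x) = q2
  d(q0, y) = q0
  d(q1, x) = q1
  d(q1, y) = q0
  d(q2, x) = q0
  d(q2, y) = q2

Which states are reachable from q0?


BFS from q0:
  layer 0: {q0}
  layer 1: {q2}

{q0, q2}


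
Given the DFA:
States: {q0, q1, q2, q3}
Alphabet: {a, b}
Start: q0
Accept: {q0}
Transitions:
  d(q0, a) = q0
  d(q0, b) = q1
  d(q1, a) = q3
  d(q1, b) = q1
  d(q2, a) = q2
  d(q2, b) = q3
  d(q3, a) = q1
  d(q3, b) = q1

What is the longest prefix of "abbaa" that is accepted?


Run the DFA, marking each prefix where the state is accepting:
  "" -> q0 [accept]
  "a" -> q0 [accept]
  "ab" -> q1 [reject]
  "abb" -> q1 [reject]
  "abba" -> q3 [reject]
  "abbaa" -> q1 [reject]

"a"


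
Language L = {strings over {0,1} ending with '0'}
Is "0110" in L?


last symbol = '0'

Yes, "0110" is in L


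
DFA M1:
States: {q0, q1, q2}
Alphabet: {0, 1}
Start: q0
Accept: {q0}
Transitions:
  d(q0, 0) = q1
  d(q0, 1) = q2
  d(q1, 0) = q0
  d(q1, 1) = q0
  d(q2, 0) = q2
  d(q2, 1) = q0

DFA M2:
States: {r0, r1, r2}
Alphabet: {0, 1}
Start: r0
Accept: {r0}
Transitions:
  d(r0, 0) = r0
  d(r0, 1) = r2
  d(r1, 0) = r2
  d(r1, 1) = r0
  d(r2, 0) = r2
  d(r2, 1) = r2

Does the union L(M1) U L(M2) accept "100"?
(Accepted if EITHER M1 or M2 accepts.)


M1: final=q2 accepted=False
M2: final=r2 accepted=False

No, union rejects (neither accepts)


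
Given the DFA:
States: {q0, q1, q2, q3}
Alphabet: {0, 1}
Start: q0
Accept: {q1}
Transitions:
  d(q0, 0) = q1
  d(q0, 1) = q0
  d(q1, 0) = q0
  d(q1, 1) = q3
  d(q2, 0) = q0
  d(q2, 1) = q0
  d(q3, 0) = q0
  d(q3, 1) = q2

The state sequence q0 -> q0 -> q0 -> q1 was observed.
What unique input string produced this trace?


Trace back each transition to find the symbol:
  q0 --[1]--> q0
  q0 --[1]--> q0
  q0 --[0]--> q1

"110"


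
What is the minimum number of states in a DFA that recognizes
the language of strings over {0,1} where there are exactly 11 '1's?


States: count = 0, 1, ..., 11 (that's 12 states), plus a dead state for count > 11.
Total: 12 + 1 = 13. Accept = count-11 state.

13


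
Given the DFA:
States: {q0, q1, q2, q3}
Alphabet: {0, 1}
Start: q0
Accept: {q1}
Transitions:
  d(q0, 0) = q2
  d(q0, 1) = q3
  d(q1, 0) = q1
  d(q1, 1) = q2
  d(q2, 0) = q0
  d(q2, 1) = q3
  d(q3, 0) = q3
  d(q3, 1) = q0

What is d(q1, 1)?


Looking up transition d(q1, 1)

q2


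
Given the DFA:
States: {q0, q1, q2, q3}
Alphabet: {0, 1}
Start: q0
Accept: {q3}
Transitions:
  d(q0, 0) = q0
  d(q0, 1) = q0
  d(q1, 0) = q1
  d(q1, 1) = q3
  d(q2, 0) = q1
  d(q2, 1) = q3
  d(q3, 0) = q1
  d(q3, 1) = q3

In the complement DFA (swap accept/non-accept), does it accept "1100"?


Trace: q0 -> q0 -> q0 -> q0 -> q0
Final: q0
Original accept: {q3}
Complement: q0 is not in original accept

Yes, complement accepts (original rejects)


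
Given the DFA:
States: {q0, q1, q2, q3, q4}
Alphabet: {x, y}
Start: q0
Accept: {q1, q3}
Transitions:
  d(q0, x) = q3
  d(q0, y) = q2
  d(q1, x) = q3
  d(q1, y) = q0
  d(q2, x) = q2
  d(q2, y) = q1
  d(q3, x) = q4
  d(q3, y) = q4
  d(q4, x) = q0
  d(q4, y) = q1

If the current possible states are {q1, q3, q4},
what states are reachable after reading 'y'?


Apply transition on 'y' from each current state:
  d(q1, y) = q0
  d(q3, y) = q4
  d(q4, y) = q1

{q0, q1, q4}


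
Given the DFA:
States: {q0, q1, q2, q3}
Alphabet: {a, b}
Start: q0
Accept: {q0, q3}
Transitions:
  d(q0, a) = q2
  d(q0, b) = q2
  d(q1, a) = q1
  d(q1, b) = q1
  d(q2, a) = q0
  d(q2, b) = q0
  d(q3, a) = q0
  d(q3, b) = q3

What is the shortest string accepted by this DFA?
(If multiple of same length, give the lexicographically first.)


BFS by string length (lex-first path to each state shown):
  len 0: q0<-""
Found accept state at length 0.

"" (empty string)


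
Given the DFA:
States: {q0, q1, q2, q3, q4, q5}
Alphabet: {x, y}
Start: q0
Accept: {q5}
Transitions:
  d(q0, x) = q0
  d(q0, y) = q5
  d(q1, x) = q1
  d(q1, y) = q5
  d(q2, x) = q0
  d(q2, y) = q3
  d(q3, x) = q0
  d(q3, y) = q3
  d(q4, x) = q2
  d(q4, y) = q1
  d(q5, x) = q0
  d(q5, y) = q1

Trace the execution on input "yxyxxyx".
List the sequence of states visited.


Input: yxyxxyx
d(q0, y) = q5
d(q5, x) = q0
d(q0, y) = q5
d(q5, x) = q0
d(q0, x) = q0
d(q0, y) = q5
d(q5, x) = q0


q0 -> q5 -> q0 -> q5 -> q0 -> q0 -> q5 -> q0


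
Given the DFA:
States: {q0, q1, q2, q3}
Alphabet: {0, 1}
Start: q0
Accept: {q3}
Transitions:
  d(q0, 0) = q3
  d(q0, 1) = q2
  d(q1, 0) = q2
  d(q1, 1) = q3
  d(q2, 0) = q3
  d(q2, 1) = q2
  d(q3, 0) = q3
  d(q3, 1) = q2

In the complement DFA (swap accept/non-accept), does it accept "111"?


Trace: q0 -> q2 -> q2 -> q2
Final: q2
Original accept: {q3}
Complement: q2 is not in original accept

Yes, complement accepts (original rejects)


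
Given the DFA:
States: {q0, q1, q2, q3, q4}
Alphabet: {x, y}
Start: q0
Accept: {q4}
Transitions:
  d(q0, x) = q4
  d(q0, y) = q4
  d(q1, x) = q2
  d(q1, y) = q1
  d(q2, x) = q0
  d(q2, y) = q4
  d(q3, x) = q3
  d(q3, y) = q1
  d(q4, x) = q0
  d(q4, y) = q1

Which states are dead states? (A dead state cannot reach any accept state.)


Forward reachability from each state:
  q0 -> reaches accept state q4 (live)
  q1 -> reaches accept state q4 (live)
  q2 -> reaches accept state q4 (live)
  q3 -> reaches accept state q4 (live)
  q4 -> reaches accept state q4 (live)

None (all states can reach an accept state)


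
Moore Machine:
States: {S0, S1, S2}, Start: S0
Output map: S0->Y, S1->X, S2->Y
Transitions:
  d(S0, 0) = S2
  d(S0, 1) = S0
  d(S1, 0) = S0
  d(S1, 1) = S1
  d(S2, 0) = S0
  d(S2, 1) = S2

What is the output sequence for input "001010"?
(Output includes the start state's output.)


Start: S0 (output Y)
  --0--> S2 (output Y)
  --0--> S0 (output Y)
  --1--> S0 (output Y)
  --0--> S2 (output Y)
  --1--> S2 (output Y)
  --0--> S0 (output Y)

"YYYYYYY"


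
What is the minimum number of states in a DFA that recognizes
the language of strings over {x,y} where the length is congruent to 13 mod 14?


States track (length) mod 14.
Need 14 states: one per remainder 0..13; accept = remainder 13.

14


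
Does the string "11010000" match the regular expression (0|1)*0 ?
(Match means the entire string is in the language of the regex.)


|string| = 8; first = '1'; last = '0'

Yes, "11010000" matches (0|1)*0


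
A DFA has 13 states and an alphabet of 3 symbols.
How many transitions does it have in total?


Each state has exactly one transition per symbol.
13 * 3 = 39

39


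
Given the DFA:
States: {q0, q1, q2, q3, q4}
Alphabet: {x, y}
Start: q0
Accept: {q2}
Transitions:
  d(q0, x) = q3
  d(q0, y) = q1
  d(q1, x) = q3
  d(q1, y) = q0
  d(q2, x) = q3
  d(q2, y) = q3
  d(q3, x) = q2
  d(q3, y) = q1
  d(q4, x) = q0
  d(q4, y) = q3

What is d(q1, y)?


Looking up transition d(q1, y)

q0


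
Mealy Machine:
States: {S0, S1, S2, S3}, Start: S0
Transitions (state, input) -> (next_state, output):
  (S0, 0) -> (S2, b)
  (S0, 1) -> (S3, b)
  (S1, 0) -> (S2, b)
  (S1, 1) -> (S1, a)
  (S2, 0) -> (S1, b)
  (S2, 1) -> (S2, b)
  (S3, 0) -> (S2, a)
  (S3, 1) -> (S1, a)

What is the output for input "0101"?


Step-by-step:
  (S0, 0) -> (S2, b)
  (S2, 1) -> (S2, b)
  (S2, 0) -> (S1, b)
  (S1, 1) -> (S1, a)

"bbba"


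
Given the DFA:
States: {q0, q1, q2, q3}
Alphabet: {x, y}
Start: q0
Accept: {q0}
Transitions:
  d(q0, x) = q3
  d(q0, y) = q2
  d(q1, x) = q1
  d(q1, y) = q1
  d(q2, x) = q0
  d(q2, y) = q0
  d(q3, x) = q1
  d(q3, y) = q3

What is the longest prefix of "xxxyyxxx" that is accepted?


Run the DFA, marking each prefix where the state is accepting:
  "" -> q0 [accept]
  "x" -> q3 [reject]
  "xx" -> q1 [reject]
  "xxx" -> q1 [reject]
  "xxxy" -> q1 [reject]
  "xxxyy" -> q1 [reject]
  "xxxyyx" -> q1 [reject]
  "xxxyyxx" -> q1 [reject]
  "xxxyyxxx" -> q1 [reject]

""


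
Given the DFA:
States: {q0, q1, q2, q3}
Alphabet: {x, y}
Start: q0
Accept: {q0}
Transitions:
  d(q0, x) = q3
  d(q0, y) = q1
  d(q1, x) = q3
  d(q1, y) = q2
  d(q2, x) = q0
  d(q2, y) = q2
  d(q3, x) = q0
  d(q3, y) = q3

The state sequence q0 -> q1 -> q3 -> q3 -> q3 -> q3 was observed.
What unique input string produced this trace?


Trace back each transition to find the symbol:
  q0 --[y]--> q1
  q1 --[x]--> q3
  q3 --[y]--> q3
  q3 --[y]--> q3
  q3 --[y]--> q3

"yxyyy"


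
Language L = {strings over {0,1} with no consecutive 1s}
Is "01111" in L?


'11' occurs at index 1

No, "01111" is not in L


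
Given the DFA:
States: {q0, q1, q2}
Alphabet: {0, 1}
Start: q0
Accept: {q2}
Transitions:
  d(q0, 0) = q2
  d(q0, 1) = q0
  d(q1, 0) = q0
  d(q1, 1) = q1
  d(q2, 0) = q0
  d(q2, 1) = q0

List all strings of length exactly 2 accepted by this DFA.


All strings of length 2: 4 total
Accepted: 1

"10"


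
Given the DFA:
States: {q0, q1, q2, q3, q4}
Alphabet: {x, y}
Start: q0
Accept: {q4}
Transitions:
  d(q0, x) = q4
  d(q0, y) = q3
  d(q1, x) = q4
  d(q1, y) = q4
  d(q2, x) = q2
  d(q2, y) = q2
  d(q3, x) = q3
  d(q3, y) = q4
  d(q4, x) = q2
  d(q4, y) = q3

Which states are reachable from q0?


BFS from q0:
  layer 0: {q0}
  layer 1: {q3, q4}
  layer 2: {q2}

{q0, q2, q3, q4}


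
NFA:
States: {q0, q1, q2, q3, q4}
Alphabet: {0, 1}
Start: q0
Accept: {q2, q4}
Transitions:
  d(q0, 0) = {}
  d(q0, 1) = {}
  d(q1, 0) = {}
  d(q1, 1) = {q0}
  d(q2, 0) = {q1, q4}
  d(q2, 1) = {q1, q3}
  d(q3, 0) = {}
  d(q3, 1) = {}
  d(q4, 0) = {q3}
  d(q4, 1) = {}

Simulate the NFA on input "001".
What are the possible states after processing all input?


Start: {q0}
  --0--> {}
  --0--> {}
  --1--> {}

{} (empty set, no valid transitions)


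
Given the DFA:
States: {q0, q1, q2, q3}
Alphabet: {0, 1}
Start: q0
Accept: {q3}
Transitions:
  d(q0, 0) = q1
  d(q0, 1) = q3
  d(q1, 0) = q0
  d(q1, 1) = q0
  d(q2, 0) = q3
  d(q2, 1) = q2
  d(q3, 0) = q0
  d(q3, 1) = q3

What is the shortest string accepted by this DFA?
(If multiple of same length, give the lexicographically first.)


BFS by string length (lex-first path to each state shown):
  len 0: q0<-""
  len 1: q1<-"0", q3<-"1"
Found accept state at length 1.

"1"


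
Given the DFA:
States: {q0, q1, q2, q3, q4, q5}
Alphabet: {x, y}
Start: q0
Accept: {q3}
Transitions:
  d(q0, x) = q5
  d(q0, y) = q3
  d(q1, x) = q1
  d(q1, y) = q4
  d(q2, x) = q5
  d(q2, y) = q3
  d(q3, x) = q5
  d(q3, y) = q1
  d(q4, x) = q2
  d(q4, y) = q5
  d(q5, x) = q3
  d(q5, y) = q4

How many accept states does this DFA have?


Accept states listed: {q3}
Counting: q3(1)

1


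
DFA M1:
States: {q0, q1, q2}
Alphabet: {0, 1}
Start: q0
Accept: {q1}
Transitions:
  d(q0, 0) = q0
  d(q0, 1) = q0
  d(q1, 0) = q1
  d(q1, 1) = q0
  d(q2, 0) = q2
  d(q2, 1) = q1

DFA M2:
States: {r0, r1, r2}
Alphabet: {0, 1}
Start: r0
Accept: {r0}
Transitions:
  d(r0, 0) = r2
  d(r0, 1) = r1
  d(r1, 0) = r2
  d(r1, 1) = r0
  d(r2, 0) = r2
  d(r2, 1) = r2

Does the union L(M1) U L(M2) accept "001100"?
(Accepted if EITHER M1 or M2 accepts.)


M1: final=q0 accepted=False
M2: final=r2 accepted=False

No, union rejects (neither accepts)


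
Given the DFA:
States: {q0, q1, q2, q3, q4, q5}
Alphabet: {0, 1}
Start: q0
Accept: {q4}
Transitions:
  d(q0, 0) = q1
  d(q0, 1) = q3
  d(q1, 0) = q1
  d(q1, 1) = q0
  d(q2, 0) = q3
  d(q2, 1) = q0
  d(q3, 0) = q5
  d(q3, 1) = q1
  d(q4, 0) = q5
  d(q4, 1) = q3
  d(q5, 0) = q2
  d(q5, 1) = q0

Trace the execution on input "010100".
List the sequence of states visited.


Input: 010100
d(q0, 0) = q1
d(q1, 1) = q0
d(q0, 0) = q1
d(q1, 1) = q0
d(q0, 0) = q1
d(q1, 0) = q1


q0 -> q1 -> q0 -> q1 -> q0 -> q1 -> q1


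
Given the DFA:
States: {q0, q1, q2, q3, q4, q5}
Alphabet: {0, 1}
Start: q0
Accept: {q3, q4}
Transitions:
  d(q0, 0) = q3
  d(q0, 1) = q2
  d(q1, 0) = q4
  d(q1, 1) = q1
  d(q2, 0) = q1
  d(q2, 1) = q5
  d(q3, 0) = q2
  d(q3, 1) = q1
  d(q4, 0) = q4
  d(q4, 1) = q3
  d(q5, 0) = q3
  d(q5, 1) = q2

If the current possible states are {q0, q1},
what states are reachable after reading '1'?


Apply transition on '1' from each current state:
  d(q0, 1) = q2
  d(q1, 1) = q1

{q1, q2}


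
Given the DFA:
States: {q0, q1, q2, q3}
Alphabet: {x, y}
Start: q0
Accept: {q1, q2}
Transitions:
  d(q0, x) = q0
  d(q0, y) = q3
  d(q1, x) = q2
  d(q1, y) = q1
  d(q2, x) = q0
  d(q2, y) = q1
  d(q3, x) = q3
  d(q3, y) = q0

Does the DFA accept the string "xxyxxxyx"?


Trace: q0 -> q0 -> q0 -> q3 -> q3 -> q3 -> q3 -> q0 -> q0
Final state: q0
Accept states: {q1, q2}

No, rejected (final state q0 is not an accept state)


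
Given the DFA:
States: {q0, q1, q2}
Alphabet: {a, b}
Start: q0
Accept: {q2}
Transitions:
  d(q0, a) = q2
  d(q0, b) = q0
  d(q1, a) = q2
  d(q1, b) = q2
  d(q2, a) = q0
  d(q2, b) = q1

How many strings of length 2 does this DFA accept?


Enumerating all length-2 strings:
  "aa" -> q0 [reject]
  "ab" -> q1 [reject]
  "ba" -> q2 [accept]
  "bb" -> q0 [reject]

1 out of 4


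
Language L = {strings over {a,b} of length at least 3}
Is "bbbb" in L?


length = 4

Yes, "bbbb" is in L


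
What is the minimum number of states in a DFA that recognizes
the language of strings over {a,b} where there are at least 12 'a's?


States: count = 0, 1, ..., 11, and a final '>= 12' state.
Total: 12 + 1 = 13. Accept = '>= 12' state.

13


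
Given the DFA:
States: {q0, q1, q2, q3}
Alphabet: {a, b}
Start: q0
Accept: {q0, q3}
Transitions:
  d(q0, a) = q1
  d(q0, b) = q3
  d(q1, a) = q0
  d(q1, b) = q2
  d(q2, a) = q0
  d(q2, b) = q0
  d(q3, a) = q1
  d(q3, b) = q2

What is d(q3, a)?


Looking up transition d(q3, a)

q1


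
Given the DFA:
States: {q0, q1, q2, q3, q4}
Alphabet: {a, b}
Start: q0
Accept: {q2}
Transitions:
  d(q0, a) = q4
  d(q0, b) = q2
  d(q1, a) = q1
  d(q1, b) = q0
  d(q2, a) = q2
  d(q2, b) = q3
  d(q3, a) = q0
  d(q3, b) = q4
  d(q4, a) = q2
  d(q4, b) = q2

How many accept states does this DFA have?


Accept states listed: {q2}
Counting: q2(1)

1


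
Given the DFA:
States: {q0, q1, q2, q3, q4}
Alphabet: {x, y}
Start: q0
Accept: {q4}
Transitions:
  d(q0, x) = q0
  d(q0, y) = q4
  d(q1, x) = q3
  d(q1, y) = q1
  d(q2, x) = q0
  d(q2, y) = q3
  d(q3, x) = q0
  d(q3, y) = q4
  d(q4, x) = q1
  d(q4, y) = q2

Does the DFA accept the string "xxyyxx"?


Trace: q0 -> q0 -> q0 -> q4 -> q2 -> q0 -> q0
Final state: q0
Accept states: {q4}

No, rejected (final state q0 is not an accept state)


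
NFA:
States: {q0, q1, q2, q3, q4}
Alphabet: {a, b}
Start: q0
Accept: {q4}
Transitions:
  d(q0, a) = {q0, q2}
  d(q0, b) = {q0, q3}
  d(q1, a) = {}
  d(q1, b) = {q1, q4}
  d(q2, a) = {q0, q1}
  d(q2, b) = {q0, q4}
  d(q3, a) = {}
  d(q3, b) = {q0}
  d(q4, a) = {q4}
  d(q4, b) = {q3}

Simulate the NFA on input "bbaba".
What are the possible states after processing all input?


Start: {q0}
  --b--> {q0, q3}
  --b--> {q0, q3}
  --a--> {q0, q2}
  --b--> {q0, q3, q4}
  --a--> {q0, q2, q4}

{q0, q2, q4}


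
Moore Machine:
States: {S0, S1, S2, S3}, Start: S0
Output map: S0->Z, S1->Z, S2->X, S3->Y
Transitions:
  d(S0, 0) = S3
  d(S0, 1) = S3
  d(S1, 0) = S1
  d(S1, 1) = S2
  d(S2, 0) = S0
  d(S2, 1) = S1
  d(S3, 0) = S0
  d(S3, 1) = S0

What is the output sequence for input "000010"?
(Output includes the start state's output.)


Start: S0 (output Z)
  --0--> S3 (output Y)
  --0--> S0 (output Z)
  --0--> S3 (output Y)
  --0--> S0 (output Z)
  --1--> S3 (output Y)
  --0--> S0 (output Z)

"ZYZYZYZ"


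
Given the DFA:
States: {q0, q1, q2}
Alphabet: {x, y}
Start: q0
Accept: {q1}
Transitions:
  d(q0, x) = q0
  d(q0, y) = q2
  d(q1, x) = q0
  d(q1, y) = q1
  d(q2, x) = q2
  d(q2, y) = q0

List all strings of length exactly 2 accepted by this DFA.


All strings of length 2: 4 total
Accepted: 0

None


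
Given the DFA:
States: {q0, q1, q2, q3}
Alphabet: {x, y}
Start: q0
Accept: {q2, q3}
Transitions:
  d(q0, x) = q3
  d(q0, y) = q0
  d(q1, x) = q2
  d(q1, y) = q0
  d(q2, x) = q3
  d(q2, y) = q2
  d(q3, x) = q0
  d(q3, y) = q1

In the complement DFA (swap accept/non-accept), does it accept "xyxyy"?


Trace: q0 -> q3 -> q1 -> q2 -> q2 -> q2
Final: q2
Original accept: {q2, q3}
Complement: q2 is in original accept

No, complement rejects (original accepts)


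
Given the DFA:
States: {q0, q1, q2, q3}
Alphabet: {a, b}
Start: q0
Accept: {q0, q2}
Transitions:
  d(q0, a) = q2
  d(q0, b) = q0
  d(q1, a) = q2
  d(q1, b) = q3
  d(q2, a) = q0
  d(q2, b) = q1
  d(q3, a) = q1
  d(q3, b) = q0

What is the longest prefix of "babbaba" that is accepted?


Run the DFA, marking each prefix where the state is accepting:
  "" -> q0 [accept]
  "b" -> q0 [accept]
  "ba" -> q2 [accept]
  "bab" -> q1 [reject]
  "babb" -> q3 [reject]
  "babba" -> q1 [reject]
  "babbab" -> q3 [reject]
  "babbaba" -> q1 [reject]

"ba"


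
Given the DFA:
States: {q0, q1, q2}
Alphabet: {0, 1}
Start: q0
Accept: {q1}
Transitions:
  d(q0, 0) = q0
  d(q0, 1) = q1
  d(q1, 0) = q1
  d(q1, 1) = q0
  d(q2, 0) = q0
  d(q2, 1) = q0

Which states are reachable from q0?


BFS from q0:
  layer 0: {q0}
  layer 1: {q1}

{q0, q1}


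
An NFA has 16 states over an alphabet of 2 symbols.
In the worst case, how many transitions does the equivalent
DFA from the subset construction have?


Subset construction: one DFA state per subset of NFA states = 2^16 = 65536 states.
Each DFA state has 2 outgoing transitions: 65536 * 2 = 131072

131072


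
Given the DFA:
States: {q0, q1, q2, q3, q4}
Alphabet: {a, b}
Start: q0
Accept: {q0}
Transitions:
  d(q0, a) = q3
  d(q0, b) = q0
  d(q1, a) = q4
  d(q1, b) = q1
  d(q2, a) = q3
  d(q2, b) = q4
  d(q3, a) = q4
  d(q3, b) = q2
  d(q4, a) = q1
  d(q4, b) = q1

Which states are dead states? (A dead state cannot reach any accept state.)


Forward reachability from each state:
  q0 -> reaches accept state q0 (live)
  q1 -> reaches {q1, q4}, no accept state (dead)
  q2 -> reaches {q1, q2, q3, q4}, no accept state (dead)
  q3 -> reaches {q1, q2, q3, q4}, no accept state (dead)
  q4 -> reaches {q1, q4}, no accept state (dead)

{q1, q2, q3, q4}


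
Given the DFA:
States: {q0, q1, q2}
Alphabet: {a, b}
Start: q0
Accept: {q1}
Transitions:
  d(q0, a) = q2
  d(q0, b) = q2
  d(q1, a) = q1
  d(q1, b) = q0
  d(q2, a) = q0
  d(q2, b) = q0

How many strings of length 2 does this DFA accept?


Enumerating all length-2 strings:
  "aa" -> q0 [reject]
  "ab" -> q0 [reject]
  "ba" -> q0 [reject]
  "bb" -> q0 [reject]

0 out of 4


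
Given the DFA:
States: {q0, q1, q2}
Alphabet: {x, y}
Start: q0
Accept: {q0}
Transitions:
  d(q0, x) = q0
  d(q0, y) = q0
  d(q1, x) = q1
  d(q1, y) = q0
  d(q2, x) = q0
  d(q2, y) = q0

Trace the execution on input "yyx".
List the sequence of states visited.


Input: yyx
d(q0, y) = q0
d(q0, y) = q0
d(q0, x) = q0


q0 -> q0 -> q0 -> q0


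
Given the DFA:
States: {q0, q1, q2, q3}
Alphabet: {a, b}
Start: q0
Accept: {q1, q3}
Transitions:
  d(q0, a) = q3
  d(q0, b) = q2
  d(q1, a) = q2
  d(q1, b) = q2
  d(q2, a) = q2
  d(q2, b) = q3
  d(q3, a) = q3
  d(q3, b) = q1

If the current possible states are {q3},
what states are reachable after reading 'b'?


Apply transition on 'b' from each current state:
  d(q3, b) = q1

{q1}


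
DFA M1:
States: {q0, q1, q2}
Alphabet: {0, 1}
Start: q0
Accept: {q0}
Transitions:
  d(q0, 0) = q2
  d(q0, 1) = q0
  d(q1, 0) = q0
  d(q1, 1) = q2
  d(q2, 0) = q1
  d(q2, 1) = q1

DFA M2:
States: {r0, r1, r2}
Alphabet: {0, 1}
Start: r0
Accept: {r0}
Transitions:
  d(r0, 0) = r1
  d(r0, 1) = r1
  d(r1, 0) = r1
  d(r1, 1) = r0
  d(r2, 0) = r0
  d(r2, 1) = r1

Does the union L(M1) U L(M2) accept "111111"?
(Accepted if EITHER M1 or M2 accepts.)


M1: final=q0 accepted=True
M2: final=r0 accepted=True

Yes, union accepts


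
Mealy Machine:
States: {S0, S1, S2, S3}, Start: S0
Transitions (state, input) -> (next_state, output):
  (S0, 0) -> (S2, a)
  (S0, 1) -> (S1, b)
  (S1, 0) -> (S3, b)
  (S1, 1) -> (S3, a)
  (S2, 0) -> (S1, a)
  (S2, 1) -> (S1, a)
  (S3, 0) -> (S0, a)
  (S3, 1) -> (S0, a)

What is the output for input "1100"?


Step-by-step:
  (S0, 1) -> (S1, b)
  (S1, 1) -> (S3, a)
  (S3, 0) -> (S0, a)
  (S0, 0) -> (S2, a)

"baaa"


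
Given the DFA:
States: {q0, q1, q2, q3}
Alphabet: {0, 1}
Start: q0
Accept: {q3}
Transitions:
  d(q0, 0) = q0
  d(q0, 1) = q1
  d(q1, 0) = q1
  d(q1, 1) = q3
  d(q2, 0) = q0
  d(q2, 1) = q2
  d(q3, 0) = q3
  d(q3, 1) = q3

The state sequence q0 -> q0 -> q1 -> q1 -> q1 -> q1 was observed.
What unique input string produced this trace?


Trace back each transition to find the symbol:
  q0 --[0]--> q0
  q0 --[1]--> q1
  q1 --[0]--> q1
  q1 --[0]--> q1
  q1 --[0]--> q1

"01000"


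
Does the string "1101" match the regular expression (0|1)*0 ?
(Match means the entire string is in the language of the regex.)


|string| = 4; first = '1'; last = '1'

No, "1101" does not match (0|1)*0


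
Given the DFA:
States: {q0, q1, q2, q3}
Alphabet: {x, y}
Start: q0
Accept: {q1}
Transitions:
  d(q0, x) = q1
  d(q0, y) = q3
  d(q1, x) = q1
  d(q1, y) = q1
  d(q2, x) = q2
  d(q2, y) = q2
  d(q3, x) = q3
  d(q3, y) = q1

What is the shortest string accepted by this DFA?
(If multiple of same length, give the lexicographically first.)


BFS by string length (lex-first path to each state shown):
  len 0: q0<-""
  len 1: q1<-"x", q3<-"y"
Found accept state at length 1.

"x"


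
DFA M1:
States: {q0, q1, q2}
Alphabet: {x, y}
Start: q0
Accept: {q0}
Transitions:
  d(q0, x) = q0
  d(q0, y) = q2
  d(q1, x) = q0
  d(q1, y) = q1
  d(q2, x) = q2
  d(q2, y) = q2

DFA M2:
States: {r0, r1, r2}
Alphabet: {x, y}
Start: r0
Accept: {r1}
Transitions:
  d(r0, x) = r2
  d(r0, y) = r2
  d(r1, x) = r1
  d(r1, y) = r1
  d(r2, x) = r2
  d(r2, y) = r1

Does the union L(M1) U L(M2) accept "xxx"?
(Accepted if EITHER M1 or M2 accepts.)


M1: final=q0 accepted=True
M2: final=r2 accepted=False

Yes, union accepts


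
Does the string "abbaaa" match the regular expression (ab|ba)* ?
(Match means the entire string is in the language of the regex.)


|string| = 6; first = 'a'; last = 'a'

No, "abbaaa" does not match (ab|ba)*


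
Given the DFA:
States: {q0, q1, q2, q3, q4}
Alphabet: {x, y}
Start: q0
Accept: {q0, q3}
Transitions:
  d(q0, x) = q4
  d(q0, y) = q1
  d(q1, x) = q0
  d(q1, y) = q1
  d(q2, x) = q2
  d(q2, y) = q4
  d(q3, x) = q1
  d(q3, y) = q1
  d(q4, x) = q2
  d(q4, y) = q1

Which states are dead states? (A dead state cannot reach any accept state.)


Forward reachability from each state:
  q0 -> reaches accept state q0 (live)
  q1 -> reaches accept state q0 (live)
  q2 -> reaches accept state q0 (live)
  q3 -> reaches accept state q0 (live)
  q4 -> reaches accept state q0 (live)

None (all states can reach an accept state)


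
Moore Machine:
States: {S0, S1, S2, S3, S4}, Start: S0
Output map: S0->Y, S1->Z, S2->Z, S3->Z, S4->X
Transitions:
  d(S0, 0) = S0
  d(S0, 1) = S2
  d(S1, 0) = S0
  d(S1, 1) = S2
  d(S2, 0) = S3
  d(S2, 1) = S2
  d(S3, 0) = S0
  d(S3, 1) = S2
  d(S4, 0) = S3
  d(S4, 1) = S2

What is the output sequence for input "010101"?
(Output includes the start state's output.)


Start: S0 (output Y)
  --0--> S0 (output Y)
  --1--> S2 (output Z)
  --0--> S3 (output Z)
  --1--> S2 (output Z)
  --0--> S3 (output Z)
  --1--> S2 (output Z)

"YYZZZZZ"


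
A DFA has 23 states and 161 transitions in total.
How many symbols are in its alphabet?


Each state has exactly one transition per symbol.
|alphabet| = transitions / states = 161 / 23 = 7

7


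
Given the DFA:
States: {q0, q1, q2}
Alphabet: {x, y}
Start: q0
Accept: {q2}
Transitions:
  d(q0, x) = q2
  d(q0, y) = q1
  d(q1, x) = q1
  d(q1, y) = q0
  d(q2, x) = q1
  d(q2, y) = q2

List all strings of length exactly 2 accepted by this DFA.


All strings of length 2: 4 total
Accepted: 1

"xy"


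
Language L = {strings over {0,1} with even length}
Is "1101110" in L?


length = 7; 7 mod 2 = 1

No, "1101110" is not in L


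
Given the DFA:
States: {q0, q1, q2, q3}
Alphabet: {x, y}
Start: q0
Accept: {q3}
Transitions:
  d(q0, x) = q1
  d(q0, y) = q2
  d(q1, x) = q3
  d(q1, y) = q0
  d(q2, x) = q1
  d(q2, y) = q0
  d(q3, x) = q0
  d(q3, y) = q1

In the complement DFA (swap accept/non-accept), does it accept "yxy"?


Trace: q0 -> q2 -> q1 -> q0
Final: q0
Original accept: {q3}
Complement: q0 is not in original accept

Yes, complement accepts (original rejects)


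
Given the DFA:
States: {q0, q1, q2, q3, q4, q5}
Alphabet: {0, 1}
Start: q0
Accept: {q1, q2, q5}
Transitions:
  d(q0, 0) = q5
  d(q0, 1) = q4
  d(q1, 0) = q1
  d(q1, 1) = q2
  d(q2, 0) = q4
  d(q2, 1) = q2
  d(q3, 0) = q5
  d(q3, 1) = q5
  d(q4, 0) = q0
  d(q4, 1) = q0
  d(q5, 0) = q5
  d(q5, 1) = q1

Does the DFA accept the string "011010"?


Trace: q0 -> q5 -> q1 -> q2 -> q4 -> q0 -> q5
Final state: q5
Accept states: {q1, q2, q5}

Yes, accepted (final state q5 is an accept state)


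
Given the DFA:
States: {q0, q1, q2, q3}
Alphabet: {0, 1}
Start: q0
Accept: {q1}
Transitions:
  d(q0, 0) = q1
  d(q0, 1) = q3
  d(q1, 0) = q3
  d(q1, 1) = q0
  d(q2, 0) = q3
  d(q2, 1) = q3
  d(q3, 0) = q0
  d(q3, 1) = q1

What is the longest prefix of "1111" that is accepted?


Run the DFA, marking each prefix where the state is accepting:
  "" -> q0 [reject]
  "1" -> q3 [reject]
  "11" -> q1 [accept]
  "111" -> q0 [reject]
  "1111" -> q3 [reject]

"11"


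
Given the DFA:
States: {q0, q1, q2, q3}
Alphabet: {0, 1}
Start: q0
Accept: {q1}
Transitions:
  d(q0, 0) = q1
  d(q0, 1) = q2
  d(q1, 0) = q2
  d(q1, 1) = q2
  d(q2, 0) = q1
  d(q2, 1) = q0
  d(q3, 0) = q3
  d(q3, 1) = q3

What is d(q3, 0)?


Looking up transition d(q3, 0)

q3


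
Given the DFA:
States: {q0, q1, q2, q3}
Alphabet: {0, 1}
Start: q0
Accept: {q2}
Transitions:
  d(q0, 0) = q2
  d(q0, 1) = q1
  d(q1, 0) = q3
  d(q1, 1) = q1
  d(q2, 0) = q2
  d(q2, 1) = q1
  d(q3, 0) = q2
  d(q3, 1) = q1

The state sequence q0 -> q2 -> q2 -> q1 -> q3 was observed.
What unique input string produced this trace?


Trace back each transition to find the symbol:
  q0 --[0]--> q2
  q2 --[0]--> q2
  q2 --[1]--> q1
  q1 --[0]--> q3

"0010"


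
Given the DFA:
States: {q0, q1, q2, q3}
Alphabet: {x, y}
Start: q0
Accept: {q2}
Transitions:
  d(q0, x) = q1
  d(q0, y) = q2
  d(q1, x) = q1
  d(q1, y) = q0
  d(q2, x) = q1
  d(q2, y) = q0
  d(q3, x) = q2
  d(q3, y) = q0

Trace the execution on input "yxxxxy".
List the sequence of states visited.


Input: yxxxxy
d(q0, y) = q2
d(q2, x) = q1
d(q1, x) = q1
d(q1, x) = q1
d(q1, x) = q1
d(q1, y) = q0


q0 -> q2 -> q1 -> q1 -> q1 -> q1 -> q0


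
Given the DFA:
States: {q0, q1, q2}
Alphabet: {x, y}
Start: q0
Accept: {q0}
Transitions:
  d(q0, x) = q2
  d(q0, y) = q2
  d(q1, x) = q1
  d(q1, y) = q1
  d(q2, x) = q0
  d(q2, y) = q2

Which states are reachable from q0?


BFS from q0:
  layer 0: {q0}
  layer 1: {q2}

{q0, q2}


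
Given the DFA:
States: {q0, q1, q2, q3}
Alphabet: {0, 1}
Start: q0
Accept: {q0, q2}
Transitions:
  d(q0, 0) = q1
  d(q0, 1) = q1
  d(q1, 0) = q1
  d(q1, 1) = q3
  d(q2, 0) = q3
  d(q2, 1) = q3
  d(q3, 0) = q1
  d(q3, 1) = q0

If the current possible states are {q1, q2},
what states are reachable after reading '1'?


Apply transition on '1' from each current state:
  d(q1, 1) = q3
  d(q2, 1) = q3

{q3}


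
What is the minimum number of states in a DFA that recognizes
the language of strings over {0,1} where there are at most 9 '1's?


States: count = 0, 1, ..., 9 (all accepting; 10 states), plus a dead state for count > 9.
Total: 10 + 1 = 11.

11


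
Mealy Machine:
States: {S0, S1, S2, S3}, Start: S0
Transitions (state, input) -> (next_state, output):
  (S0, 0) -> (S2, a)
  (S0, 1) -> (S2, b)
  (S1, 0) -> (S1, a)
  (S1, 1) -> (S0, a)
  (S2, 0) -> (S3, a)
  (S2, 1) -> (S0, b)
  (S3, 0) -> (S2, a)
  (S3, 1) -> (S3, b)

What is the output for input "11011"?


Step-by-step:
  (S0, 1) -> (S2, b)
  (S2, 1) -> (S0, b)
  (S0, 0) -> (S2, a)
  (S2, 1) -> (S0, b)
  (S0, 1) -> (S2, b)

"bbabb"


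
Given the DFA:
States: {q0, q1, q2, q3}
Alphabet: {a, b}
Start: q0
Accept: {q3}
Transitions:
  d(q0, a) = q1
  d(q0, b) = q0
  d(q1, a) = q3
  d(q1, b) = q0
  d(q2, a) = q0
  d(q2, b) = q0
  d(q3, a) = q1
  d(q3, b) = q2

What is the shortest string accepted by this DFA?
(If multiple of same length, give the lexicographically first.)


BFS by string length (lex-first path to each state shown):
  len 0: q0<-""
  len 1: q0<-"b", q1<-"a"
  len 2: q0<-"ab", q1<-"ba", q3<-"aa"
Found accept state at length 2.

"aa"


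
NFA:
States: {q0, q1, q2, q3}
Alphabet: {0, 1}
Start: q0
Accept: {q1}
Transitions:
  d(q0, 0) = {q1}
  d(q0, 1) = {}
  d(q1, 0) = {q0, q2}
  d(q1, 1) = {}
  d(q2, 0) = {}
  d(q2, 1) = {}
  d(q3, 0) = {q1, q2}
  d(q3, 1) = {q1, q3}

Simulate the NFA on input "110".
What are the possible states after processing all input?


Start: {q0}
  --1--> {}
  --1--> {}
  --0--> {}

{} (empty set, no valid transitions)


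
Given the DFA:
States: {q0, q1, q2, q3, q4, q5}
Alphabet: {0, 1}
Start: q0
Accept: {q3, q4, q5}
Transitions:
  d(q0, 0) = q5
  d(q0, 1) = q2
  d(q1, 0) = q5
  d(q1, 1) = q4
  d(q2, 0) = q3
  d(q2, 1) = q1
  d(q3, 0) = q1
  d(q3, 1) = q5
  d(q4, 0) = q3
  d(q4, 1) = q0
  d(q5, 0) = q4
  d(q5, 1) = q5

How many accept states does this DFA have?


Accept states listed: {q3, q4, q5}
Counting: q3(1) q4(2) q5(3)

3


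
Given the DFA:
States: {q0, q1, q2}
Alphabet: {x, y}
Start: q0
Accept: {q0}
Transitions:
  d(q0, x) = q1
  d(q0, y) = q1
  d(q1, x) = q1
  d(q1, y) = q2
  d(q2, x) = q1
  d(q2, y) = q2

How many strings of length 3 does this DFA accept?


Enumerating all length-3 strings:
  "xxx" -> q1 [reject]
  "xxy" -> q2 [reject]
  "xyx" -> q1 [reject]
  "xyy" -> q2 [reject]
  "yxx" -> q1 [reject]
  "yxy" -> q2 [reject]
  "yyx" -> q1 [reject]
  "yyy" -> q2 [reject]

0 out of 8


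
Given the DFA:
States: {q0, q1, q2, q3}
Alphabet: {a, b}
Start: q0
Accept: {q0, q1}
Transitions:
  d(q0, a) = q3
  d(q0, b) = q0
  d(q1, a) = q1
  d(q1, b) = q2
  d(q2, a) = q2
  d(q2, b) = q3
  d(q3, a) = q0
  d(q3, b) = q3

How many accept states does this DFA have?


Accept states listed: {q0, q1}
Counting: q0(1) q1(2)

2


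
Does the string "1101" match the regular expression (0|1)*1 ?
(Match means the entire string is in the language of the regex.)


|string| = 4; first = '1'; last = '1'

Yes, "1101" matches (0|1)*1


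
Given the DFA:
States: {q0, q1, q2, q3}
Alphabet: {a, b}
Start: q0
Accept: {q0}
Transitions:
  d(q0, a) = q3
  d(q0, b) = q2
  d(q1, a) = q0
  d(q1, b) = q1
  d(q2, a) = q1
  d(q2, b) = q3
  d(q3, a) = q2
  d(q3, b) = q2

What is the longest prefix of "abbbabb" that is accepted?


Run the DFA, marking each prefix where the state is accepting:
  "" -> q0 [accept]
  "a" -> q3 [reject]
  "ab" -> q2 [reject]
  "abb" -> q3 [reject]
  "abbb" -> q2 [reject]
  "abbba" -> q1 [reject]
  "abbbab" -> q1 [reject]
  "abbbabb" -> q1 [reject]

""


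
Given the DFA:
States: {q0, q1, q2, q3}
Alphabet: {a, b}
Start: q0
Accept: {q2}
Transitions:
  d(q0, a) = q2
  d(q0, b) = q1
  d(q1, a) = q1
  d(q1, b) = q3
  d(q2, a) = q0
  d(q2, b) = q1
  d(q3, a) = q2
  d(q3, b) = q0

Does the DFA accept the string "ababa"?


Trace: q0 -> q2 -> q1 -> q1 -> q3 -> q2
Final state: q2
Accept states: {q2}

Yes, accepted (final state q2 is an accept state)


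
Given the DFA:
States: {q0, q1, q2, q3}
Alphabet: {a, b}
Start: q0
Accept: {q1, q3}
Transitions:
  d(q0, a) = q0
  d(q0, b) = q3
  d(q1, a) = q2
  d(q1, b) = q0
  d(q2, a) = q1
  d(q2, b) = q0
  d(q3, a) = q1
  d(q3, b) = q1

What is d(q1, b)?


Looking up transition d(q1, b)

q0


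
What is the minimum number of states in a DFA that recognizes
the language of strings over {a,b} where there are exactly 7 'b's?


States: count = 0, 1, ..., 7 (that's 8 states), plus a dead state for count > 7.
Total: 8 + 1 = 9. Accept = count-7 state.

9


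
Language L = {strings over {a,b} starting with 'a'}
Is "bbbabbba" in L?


first symbol = 'b'

No, "bbbabbba" is not in L


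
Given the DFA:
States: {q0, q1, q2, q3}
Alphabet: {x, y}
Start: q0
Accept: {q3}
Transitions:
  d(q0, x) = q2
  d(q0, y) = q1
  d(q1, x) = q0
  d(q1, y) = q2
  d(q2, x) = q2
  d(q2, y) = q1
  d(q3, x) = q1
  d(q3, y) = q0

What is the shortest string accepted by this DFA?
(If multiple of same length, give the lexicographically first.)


BFS by string length (lex-first path to each state shown):
  len 0: q0<-""
  len 1: q1<-"y", q2<-"x"
  len 2: q0<-"yx", q1<-"xy", q2<-"xx"
  len 3: q0<-"xyx", q1<-"xxy", q2<-"xxx"
  len 4: q0<-"xxyx", q1<-"xxxy", q2<-"xxxx"
  len 5: q0<-"xxxyx", q1<-"xxxxy", q2<-"xxxxx"
  len 6: q0<-"xxxxyx", q1<-"xxxxxy", q2<-"xxxxxx"
  len 7: q0<-"xxxxxyx", q1<-"xxxxxxy", q2<-"xxxxxxx"
  len 8: q0<-"xxxxxxyx", q1<-"xxxxxxxy", q2<-"xxxxxxxx"

No string accepted (empty language)


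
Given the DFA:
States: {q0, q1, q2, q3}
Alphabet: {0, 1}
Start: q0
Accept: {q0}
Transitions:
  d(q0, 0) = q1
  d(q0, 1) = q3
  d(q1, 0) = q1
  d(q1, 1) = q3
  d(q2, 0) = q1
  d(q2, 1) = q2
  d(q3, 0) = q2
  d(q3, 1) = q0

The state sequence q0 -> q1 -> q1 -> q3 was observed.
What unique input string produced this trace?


Trace back each transition to find the symbol:
  q0 --[0]--> q1
  q1 --[0]--> q1
  q1 --[1]--> q3

"001"


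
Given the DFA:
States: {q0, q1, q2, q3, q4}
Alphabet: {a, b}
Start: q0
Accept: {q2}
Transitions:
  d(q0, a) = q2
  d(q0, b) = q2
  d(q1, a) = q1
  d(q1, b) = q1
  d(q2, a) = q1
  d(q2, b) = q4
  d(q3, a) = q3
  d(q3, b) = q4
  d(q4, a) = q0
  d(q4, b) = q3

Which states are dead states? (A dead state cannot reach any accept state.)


Forward reachability from each state:
  q0 -> reaches accept state q2 (live)
  q1 -> reaches {q1}, no accept state (dead)
  q2 -> reaches accept state q2 (live)
  q3 -> reaches accept state q2 (live)
  q4 -> reaches accept state q2 (live)

{q1}


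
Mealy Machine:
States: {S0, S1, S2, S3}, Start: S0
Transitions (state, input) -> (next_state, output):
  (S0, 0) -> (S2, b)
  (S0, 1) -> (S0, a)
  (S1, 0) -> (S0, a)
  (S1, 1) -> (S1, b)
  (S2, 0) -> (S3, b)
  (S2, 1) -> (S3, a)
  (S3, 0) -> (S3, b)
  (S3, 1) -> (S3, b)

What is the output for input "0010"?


Step-by-step:
  (S0, 0) -> (S2, b)
  (S2, 0) -> (S3, b)
  (S3, 1) -> (S3, b)
  (S3, 0) -> (S3, b)

"bbbb"


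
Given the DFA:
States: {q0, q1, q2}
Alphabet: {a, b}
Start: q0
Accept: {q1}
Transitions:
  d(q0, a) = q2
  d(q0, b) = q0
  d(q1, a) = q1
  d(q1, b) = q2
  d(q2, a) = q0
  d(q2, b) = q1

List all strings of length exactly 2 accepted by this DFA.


All strings of length 2: 4 total
Accepted: 1

"ab"


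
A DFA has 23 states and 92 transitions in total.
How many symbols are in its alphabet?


Each state has exactly one transition per symbol.
|alphabet| = transitions / states = 92 / 23 = 4

4


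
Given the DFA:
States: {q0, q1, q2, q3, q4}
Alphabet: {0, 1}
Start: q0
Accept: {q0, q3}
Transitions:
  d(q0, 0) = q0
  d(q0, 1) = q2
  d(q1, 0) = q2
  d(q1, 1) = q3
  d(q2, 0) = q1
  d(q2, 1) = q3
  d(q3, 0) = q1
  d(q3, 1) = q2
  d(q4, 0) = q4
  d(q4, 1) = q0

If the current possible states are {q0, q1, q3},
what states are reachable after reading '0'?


Apply transition on '0' from each current state:
  d(q0, 0) = q0
  d(q1, 0) = q2
  d(q3, 0) = q1

{q0, q1, q2}
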